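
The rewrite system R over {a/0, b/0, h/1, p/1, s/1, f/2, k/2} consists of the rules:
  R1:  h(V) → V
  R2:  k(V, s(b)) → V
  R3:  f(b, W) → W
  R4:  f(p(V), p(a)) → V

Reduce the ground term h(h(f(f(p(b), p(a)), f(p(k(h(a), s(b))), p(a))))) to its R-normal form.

a

1. h(h(f(f(p(b), p(a)), f(p(k(h(a), s(b))), p(a)))))  →  h(f(f(p(b), p(a)), f(p(k(h(a), s(b))), p(a))))   [R1 at ε]
2. h(f(f(p(b), p(a)), f(p(k(h(a), s(b))), p(a))))  →  f(f(p(b), p(a)), f(p(k(h(a), s(b))), p(a)))   [R1 at ε]
3. f(f(p(b), p(a)), f(p(k(h(a), s(b))), p(a)))  →  f(b, f(p(k(h(a), s(b))), p(a)))   [R4 at 1]
4. f(b, f(p(k(h(a), s(b))), p(a)))  →  f(p(k(h(a), s(b))), p(a))   [R3 at ε]
5. f(p(k(h(a), s(b))), p(a))  →  k(h(a), s(b))   [R4 at ε]
6. k(h(a), s(b))  →  h(a)   [R2 at ε]
7. h(a)  →  a   [R1 at ε]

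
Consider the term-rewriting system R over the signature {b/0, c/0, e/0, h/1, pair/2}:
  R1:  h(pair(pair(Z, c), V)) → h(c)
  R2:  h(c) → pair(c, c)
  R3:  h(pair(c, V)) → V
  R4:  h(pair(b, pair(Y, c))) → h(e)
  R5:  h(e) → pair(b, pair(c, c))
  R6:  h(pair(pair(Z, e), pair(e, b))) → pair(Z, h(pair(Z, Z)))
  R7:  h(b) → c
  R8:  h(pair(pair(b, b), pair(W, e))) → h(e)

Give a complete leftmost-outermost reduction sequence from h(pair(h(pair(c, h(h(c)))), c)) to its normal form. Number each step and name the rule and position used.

c

1. h(pair(h(pair(c, h(h(c)))), c))  →  h(pair(h(h(c)), c))   [R3 at 1.1]
2. h(pair(h(h(c)), c))  →  h(pair(h(pair(c, c)), c))   [R2 at 1.1.1]
3. h(pair(h(pair(c, c)), c))  →  h(pair(c, c))   [R3 at 1.1]
4. h(pair(c, c))  →  c   [R3 at ε]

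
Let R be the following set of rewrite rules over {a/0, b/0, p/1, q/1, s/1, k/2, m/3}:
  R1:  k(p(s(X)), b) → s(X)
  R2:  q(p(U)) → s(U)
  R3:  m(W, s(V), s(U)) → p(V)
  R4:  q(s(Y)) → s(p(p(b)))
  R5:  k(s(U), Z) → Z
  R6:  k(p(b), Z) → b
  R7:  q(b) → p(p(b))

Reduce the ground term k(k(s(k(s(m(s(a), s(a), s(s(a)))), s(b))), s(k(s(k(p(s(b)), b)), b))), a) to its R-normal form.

1. k(k(s(k(s(m(s(a), s(a), s(s(a)))), s(b))), s(k(s(k(p(s(b)), b)), b))), a)  →  k(s(k(s(k(p(s(b)), b)), b)), a)   [R5 at 1]
2. k(s(k(s(k(p(s(b)), b)), b)), a)  →  a   [R5 at ε]

a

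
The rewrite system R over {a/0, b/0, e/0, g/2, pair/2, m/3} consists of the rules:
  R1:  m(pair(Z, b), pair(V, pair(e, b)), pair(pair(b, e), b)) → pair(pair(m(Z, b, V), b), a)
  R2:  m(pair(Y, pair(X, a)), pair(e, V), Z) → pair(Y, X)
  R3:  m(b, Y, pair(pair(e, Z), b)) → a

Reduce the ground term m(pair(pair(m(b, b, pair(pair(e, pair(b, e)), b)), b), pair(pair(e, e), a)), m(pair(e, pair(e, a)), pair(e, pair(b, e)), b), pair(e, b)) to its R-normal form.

1. m(pair(pair(m(b, b, pair(pair(e, pair(b, e)), b)), b), pair(pair(e, e), a)), m(pair(e, pair(e, a)), pair(e, pair(b, e)), b), pair(e, b))  →  m(pair(pair(a, b), pair(pair(e, e), a)), m(pair(e, pair(e, a)), pair(e, pair(b, e)), b), pair(e, b))   [R3 at 1.1.1]
2. m(pair(pair(a, b), pair(pair(e, e), a)), m(pair(e, pair(e, a)), pair(e, pair(b, e)), b), pair(e, b))  →  m(pair(pair(a, b), pair(pair(e, e), a)), pair(e, e), pair(e, b))   [R2 at 2]
3. m(pair(pair(a, b), pair(pair(e, e), a)), pair(e, e), pair(e, b))  →  pair(pair(a, b), pair(e, e))   [R2 at ε]

pair(pair(a, b), pair(e, e))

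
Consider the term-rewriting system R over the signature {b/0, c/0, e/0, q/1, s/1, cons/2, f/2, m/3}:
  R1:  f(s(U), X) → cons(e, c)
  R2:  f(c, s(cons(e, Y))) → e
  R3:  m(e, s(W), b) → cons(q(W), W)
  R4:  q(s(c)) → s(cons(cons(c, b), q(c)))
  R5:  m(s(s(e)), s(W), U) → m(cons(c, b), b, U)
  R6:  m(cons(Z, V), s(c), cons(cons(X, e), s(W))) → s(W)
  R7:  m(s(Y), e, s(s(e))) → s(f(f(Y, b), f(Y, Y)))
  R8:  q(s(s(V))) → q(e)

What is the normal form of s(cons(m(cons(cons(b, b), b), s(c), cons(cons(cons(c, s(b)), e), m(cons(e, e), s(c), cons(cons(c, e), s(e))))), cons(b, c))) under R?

1. s(cons(m(cons(cons(b, b), b), s(c), cons(cons(cons(c, s(b)), e), m(cons(e, e), s(c), cons(cons(c, e), s(e))))), cons(b, c)))  →  s(cons(m(cons(cons(b, b), b), s(c), cons(cons(cons(c, s(b)), e), s(e))), cons(b, c)))   [R6 at 1.1.3.2]
2. s(cons(m(cons(cons(b, b), b), s(c), cons(cons(cons(c, s(b)), e), s(e))), cons(b, c)))  →  s(cons(s(e), cons(b, c)))   [R6 at 1.1]

s(cons(s(e), cons(b, c)))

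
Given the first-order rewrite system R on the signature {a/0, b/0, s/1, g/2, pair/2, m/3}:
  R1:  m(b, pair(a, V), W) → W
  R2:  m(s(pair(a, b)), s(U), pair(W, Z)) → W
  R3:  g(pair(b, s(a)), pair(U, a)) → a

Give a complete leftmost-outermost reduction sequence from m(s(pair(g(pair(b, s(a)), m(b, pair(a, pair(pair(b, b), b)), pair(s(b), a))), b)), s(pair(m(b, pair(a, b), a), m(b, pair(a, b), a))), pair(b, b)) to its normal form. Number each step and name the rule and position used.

b

1. m(s(pair(g(pair(b, s(a)), m(b, pair(a, pair(pair(b, b), b)), pair(s(b), a))), b)), s(pair(m(b, pair(a, b), a), m(b, pair(a, b), a))), pair(b, b))  →  m(s(pair(g(pair(b, s(a)), pair(s(b), a)), b)), s(pair(m(b, pair(a, b), a), m(b, pair(a, b), a))), pair(b, b))   [R1 at 1.1.1.2]
2. m(s(pair(g(pair(b, s(a)), pair(s(b), a)), b)), s(pair(m(b, pair(a, b), a), m(b, pair(a, b), a))), pair(b, b))  →  m(s(pair(a, b)), s(pair(m(b, pair(a, b), a), m(b, pair(a, b), a))), pair(b, b))   [R3 at 1.1.1]
3. m(s(pair(a, b)), s(pair(m(b, pair(a, b), a), m(b, pair(a, b), a))), pair(b, b))  →  b   [R2 at ε]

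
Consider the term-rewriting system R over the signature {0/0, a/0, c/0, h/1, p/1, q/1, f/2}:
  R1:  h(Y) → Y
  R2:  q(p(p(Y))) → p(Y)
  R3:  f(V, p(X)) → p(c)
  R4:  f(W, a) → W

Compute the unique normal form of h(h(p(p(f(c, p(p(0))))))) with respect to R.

1. h(h(p(p(f(c, p(p(0)))))))  →  h(p(p(f(c, p(p(0))))))   [R1 at ε]
2. h(p(p(f(c, p(p(0))))))  →  p(p(f(c, p(p(0)))))   [R1 at ε]
3. p(p(f(c, p(p(0)))))  →  p(p(p(c)))   [R3 at 1.1]

p(p(p(c)))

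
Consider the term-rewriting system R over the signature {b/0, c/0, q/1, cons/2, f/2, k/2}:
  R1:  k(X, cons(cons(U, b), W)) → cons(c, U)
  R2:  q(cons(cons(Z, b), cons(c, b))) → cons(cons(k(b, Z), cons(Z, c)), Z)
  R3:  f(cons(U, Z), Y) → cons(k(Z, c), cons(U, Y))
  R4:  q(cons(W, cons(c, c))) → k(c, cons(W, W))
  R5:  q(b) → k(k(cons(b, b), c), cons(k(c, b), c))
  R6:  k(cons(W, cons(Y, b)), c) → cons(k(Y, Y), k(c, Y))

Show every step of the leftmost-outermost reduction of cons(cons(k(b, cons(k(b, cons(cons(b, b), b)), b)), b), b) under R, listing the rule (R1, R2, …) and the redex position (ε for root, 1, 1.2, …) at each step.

cons(cons(cons(c, c), b), b)

1. cons(cons(k(b, cons(k(b, cons(cons(b, b), b)), b)), b), b)  →  cons(cons(k(b, cons(cons(c, b), b)), b), b)   [R1 at 1.1.2.1]
2. cons(cons(k(b, cons(cons(c, b), b)), b), b)  →  cons(cons(cons(c, c), b), b)   [R1 at 1.1]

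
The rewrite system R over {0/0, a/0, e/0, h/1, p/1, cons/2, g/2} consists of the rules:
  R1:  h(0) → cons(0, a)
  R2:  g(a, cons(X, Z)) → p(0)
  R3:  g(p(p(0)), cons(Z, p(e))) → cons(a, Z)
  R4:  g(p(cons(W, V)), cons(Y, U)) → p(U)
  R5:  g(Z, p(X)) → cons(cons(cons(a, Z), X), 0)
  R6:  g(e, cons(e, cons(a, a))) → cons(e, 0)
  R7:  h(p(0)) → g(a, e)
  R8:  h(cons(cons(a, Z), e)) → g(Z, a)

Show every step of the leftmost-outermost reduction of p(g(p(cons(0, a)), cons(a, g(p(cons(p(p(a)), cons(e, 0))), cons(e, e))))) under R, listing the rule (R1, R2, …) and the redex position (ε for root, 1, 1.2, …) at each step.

1. p(g(p(cons(0, a)), cons(a, g(p(cons(p(p(a)), cons(e, 0))), cons(e, e)))))  →  p(p(g(p(cons(p(p(a)), cons(e, 0))), cons(e, e))))   [R4 at 1]
2. p(p(g(p(cons(p(p(a)), cons(e, 0))), cons(e, e))))  →  p(p(p(e)))   [R4 at 1.1]

p(p(p(e)))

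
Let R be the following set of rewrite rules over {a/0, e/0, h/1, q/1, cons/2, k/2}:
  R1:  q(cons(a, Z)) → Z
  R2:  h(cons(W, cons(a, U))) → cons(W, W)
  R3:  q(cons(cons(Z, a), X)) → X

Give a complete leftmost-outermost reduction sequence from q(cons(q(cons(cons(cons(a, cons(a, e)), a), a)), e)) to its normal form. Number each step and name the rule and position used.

1. q(cons(q(cons(cons(cons(a, cons(a, e)), a), a)), e))  →  q(cons(a, e))   [R3 at 1.1]
2. q(cons(a, e))  →  e   [R1 at ε]

e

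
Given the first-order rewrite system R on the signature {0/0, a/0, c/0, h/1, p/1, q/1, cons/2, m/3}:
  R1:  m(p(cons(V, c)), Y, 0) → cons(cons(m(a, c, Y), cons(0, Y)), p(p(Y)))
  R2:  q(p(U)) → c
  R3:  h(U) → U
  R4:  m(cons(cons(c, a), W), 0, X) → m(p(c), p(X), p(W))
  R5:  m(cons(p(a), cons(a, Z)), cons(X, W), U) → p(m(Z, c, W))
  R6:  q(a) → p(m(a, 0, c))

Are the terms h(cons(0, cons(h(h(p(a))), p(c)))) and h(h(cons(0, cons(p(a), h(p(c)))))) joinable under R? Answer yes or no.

Reduce t₁ = h(cons(0, cons(h(h(p(a))), p(c)))):
1. h(cons(0, cons(h(h(p(a))), p(c))))  →  cons(0, cons(h(h(p(a))), p(c)))   [R3 at ε]
2. cons(0, cons(h(h(p(a))), p(c)))  →  cons(0, cons(h(p(a)), p(c)))   [R3 at 2.1]
3. cons(0, cons(h(p(a)), p(c)))  →  cons(0, cons(p(a), p(c)))   [R3 at 2.1]

Reduce t₂ = h(h(cons(0, cons(p(a), h(p(c)))))):
1. h(h(cons(0, cons(p(a), h(p(c))))))  →  h(cons(0, cons(p(a), h(p(c)))))   [R3 at ε]
2. h(cons(0, cons(p(a), h(p(c)))))  →  cons(0, cons(p(a), h(p(c))))   [R3 at ε]
3. cons(0, cons(p(a), h(p(c))))  →  cons(0, cons(p(a), p(c)))   [R3 at 2.2]

yes — NF(t₁) = cons(0, cons(p(a), p(c))), NF(t₂) = cons(0, cons(p(a), p(c)))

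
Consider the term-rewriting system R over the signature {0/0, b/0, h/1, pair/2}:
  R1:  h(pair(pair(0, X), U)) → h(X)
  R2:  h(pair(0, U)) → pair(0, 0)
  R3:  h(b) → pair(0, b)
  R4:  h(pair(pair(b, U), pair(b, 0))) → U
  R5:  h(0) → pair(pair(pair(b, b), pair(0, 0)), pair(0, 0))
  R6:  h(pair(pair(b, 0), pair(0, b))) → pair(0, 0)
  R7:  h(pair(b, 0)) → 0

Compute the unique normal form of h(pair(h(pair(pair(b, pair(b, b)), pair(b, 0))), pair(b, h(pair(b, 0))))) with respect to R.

b

1. h(pair(h(pair(pair(b, pair(b, b)), pair(b, 0))), pair(b, h(pair(b, 0)))))  →  h(pair(pair(b, b), pair(b, h(pair(b, 0)))))   [R4 at 1.1]
2. h(pair(pair(b, b), pair(b, h(pair(b, 0)))))  →  h(pair(pair(b, b), pair(b, 0)))   [R7 at 1.2.2]
3. h(pair(pair(b, b), pair(b, 0)))  →  b   [R4 at ε]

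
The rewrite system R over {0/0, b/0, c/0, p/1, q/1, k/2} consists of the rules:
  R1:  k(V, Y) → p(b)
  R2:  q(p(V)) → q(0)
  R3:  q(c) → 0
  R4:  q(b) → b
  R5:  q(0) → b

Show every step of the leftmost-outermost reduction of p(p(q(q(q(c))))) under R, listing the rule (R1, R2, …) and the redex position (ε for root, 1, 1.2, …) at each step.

p(p(b))

1. p(p(q(q(q(c)))))  →  p(p(q(q(0))))   [R3 at 1.1.1.1]
2. p(p(q(q(0))))  →  p(p(q(b)))   [R5 at 1.1.1]
3. p(p(q(b)))  →  p(p(b))   [R4 at 1.1]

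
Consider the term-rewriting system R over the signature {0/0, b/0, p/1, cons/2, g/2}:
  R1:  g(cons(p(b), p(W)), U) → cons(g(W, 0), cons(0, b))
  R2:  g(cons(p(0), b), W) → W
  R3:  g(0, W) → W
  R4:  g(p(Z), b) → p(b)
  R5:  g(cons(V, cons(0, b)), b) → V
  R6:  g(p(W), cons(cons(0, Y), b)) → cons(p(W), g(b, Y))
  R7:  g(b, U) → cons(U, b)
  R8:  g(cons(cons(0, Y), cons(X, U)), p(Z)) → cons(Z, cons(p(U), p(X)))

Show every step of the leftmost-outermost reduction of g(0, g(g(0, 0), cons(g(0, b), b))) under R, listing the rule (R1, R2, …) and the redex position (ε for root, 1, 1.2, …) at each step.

cons(b, b)

1. g(0, g(g(0, 0), cons(g(0, b), b)))  →  g(g(0, 0), cons(g(0, b), b))   [R3 at ε]
2. g(g(0, 0), cons(g(0, b), b))  →  g(0, cons(g(0, b), b))   [R3 at 1]
3. g(0, cons(g(0, b), b))  →  cons(g(0, b), b)   [R3 at ε]
4. cons(g(0, b), b)  →  cons(b, b)   [R3 at 1]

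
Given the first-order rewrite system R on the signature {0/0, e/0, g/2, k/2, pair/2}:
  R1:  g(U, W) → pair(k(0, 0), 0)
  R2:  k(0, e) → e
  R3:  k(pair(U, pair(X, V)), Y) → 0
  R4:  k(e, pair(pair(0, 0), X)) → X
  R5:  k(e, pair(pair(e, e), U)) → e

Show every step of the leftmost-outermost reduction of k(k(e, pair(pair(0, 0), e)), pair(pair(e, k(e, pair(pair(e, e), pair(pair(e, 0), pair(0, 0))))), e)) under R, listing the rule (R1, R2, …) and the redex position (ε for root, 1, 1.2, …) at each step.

e

1. k(k(e, pair(pair(0, 0), e)), pair(pair(e, k(e, pair(pair(e, e), pair(pair(e, 0), pair(0, 0))))), e))  →  k(e, pair(pair(e, k(e, pair(pair(e, e), pair(pair(e, 0), pair(0, 0))))), e))   [R4 at 1]
2. k(e, pair(pair(e, k(e, pair(pair(e, e), pair(pair(e, 0), pair(0, 0))))), e))  →  k(e, pair(pair(e, e), e))   [R5 at 2.1.2]
3. k(e, pair(pair(e, e), e))  →  e   [R5 at ε]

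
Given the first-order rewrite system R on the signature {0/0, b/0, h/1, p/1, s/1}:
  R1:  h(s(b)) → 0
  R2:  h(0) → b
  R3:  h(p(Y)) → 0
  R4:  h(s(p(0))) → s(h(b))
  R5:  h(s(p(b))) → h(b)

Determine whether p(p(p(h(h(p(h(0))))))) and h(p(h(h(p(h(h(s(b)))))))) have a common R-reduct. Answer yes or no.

Reduce t₁ = p(p(p(h(h(p(h(0))))))):
1. p(p(p(h(h(p(h(0)))))))  →  p(p(p(h(0))))   [R3 at 1.1.1.1]
2. p(p(p(h(0))))  →  p(p(p(b)))   [R2 at 1.1.1]

Reduce t₂ = h(p(h(h(p(h(h(s(b)))))))):
1. h(p(h(h(p(h(h(s(b))))))))  →  0   [R3 at ε]

no — NF(t₁) = p(p(p(b))), NF(t₂) = 0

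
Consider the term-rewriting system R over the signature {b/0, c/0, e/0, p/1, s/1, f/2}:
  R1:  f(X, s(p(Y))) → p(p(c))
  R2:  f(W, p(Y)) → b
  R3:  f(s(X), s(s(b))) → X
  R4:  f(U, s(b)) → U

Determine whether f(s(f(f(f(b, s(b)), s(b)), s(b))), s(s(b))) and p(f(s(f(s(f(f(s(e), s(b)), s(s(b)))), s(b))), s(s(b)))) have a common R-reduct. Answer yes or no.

no — NF(t₁) = b, NF(t₂) = p(s(e))

Reduce t₁ = f(s(f(f(f(b, s(b)), s(b)), s(b))), s(s(b))):
1. f(s(f(f(f(b, s(b)), s(b)), s(b))), s(s(b)))  →  f(f(f(b, s(b)), s(b)), s(b))   [R3 at ε]
2. f(f(f(b, s(b)), s(b)), s(b))  →  f(f(b, s(b)), s(b))   [R4 at ε]
3. f(f(b, s(b)), s(b))  →  f(b, s(b))   [R4 at ε]
4. f(b, s(b))  →  b   [R4 at ε]

Reduce t₂ = p(f(s(f(s(f(f(s(e), s(b)), s(s(b)))), s(b))), s(s(b)))):
1. p(f(s(f(s(f(f(s(e), s(b)), s(s(b)))), s(b))), s(s(b))))  →  p(f(s(f(f(s(e), s(b)), s(s(b)))), s(b)))   [R3 at 1]
2. p(f(s(f(f(s(e), s(b)), s(s(b)))), s(b)))  →  p(s(f(f(s(e), s(b)), s(s(b)))))   [R4 at 1]
3. p(s(f(f(s(e), s(b)), s(s(b)))))  →  p(s(f(s(e), s(s(b)))))   [R4 at 1.1.1]
4. p(s(f(s(e), s(s(b)))))  →  p(s(e))   [R3 at 1.1]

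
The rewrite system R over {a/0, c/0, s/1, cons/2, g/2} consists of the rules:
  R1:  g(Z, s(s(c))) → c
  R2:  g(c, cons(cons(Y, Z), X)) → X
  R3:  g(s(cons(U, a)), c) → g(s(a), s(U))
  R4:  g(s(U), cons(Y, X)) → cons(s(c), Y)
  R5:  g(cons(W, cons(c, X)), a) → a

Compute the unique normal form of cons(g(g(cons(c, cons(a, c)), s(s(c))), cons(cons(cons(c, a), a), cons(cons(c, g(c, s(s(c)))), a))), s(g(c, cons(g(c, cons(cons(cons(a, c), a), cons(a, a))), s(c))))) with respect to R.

cons(cons(cons(c, c), a), s(s(c)))

1. cons(g(g(cons(c, cons(a, c)), s(s(c))), cons(cons(cons(c, a), a), cons(cons(c, g(c, s(s(c)))), a))), s(g(c, cons(g(c, cons(cons(cons(a, c), a), cons(a, a))), s(c)))))  →  cons(g(c, cons(cons(cons(c, a), a), cons(cons(c, g(c, s(s(c)))), a))), s(g(c, cons(g(c, cons(cons(cons(a, c), a), cons(a, a))), s(c)))))   [R1 at 1.1]
2. cons(g(c, cons(cons(cons(c, a), a), cons(cons(c, g(c, s(s(c)))), a))), s(g(c, cons(g(c, cons(cons(cons(a, c), a), cons(a, a))), s(c)))))  →  cons(cons(cons(c, g(c, s(s(c)))), a), s(g(c, cons(g(c, cons(cons(cons(a, c), a), cons(a, a))), s(c)))))   [R2 at 1]
3. cons(cons(cons(c, g(c, s(s(c)))), a), s(g(c, cons(g(c, cons(cons(cons(a, c), a), cons(a, a))), s(c)))))  →  cons(cons(cons(c, c), a), s(g(c, cons(g(c, cons(cons(cons(a, c), a), cons(a, a))), s(c)))))   [R1 at 1.1.2]
4. cons(cons(cons(c, c), a), s(g(c, cons(g(c, cons(cons(cons(a, c), a), cons(a, a))), s(c)))))  →  cons(cons(cons(c, c), a), s(g(c, cons(cons(a, a), s(c)))))   [R2 at 2.1.2.1]
5. cons(cons(cons(c, c), a), s(g(c, cons(cons(a, a), s(c)))))  →  cons(cons(cons(c, c), a), s(s(c)))   [R2 at 2.1]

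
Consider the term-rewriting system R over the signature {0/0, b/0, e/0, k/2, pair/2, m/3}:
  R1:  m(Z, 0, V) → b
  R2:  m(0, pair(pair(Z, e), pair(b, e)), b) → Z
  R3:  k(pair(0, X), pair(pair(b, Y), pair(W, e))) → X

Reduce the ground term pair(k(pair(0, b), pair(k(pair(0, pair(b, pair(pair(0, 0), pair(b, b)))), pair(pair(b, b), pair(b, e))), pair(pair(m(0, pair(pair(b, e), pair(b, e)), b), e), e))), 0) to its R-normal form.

pair(b, 0)

1. pair(k(pair(0, b), pair(k(pair(0, pair(b, pair(pair(0, 0), pair(b, b)))), pair(pair(b, b), pair(b, e))), pair(pair(m(0, pair(pair(b, e), pair(b, e)), b), e), e))), 0)  →  pair(k(pair(0, b), pair(pair(b, pair(pair(0, 0), pair(b, b))), pair(pair(m(0, pair(pair(b, e), pair(b, e)), b), e), e))), 0)   [R3 at 1.2.1]
2. pair(k(pair(0, b), pair(pair(b, pair(pair(0, 0), pair(b, b))), pair(pair(m(0, pair(pair(b, e), pair(b, e)), b), e), e))), 0)  →  pair(b, 0)   [R3 at 1]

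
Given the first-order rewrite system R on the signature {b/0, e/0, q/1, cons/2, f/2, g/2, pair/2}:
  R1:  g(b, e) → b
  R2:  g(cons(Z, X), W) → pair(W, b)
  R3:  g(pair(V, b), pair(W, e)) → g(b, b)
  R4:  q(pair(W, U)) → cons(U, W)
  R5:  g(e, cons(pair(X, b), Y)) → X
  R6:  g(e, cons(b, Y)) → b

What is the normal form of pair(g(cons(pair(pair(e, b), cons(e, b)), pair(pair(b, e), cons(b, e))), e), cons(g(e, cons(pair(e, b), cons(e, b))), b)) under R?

pair(pair(e, b), cons(e, b))

1. pair(g(cons(pair(pair(e, b), cons(e, b)), pair(pair(b, e), cons(b, e))), e), cons(g(e, cons(pair(e, b), cons(e, b))), b))  →  pair(pair(e, b), cons(g(e, cons(pair(e, b), cons(e, b))), b))   [R2 at 1]
2. pair(pair(e, b), cons(g(e, cons(pair(e, b), cons(e, b))), b))  →  pair(pair(e, b), cons(e, b))   [R5 at 2.1]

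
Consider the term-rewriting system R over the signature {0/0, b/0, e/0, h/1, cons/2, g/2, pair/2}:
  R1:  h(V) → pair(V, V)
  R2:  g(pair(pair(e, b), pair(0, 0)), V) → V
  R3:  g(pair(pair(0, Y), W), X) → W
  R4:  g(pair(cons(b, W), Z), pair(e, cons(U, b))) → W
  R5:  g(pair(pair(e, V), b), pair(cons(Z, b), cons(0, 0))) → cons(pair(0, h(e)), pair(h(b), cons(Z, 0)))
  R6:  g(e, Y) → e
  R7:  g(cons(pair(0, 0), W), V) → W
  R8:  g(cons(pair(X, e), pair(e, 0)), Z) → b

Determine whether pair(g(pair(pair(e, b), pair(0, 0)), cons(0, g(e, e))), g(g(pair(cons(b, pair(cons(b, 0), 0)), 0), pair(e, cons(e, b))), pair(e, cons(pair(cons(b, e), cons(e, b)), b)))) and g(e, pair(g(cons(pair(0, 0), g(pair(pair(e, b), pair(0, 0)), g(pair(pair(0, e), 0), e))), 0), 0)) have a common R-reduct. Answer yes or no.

Reduce t₁ = pair(g(pair(pair(e, b), pair(0, 0)), cons(0, g(e, e))), g(g(pair(cons(b, pair(cons(b, 0), 0)), 0), pair(e, cons(e, b))), pair(e, cons(pair(cons(b, e), cons(e, b)), b)))):
1. pair(g(pair(pair(e, b), pair(0, 0)), cons(0, g(e, e))), g(g(pair(cons(b, pair(cons(b, 0), 0)), 0), pair(e, cons(e, b))), pair(e, cons(pair(cons(b, e), cons(e, b)), b))))  →  pair(cons(0, g(e, e)), g(g(pair(cons(b, pair(cons(b, 0), 0)), 0), pair(e, cons(e, b))), pair(e, cons(pair(cons(b, e), cons(e, b)), b))))   [R2 at 1]
2. pair(cons(0, g(e, e)), g(g(pair(cons(b, pair(cons(b, 0), 0)), 0), pair(e, cons(e, b))), pair(e, cons(pair(cons(b, e), cons(e, b)), b))))  →  pair(cons(0, e), g(g(pair(cons(b, pair(cons(b, 0), 0)), 0), pair(e, cons(e, b))), pair(e, cons(pair(cons(b, e), cons(e, b)), b))))   [R6 at 1.2]
3. pair(cons(0, e), g(g(pair(cons(b, pair(cons(b, 0), 0)), 0), pair(e, cons(e, b))), pair(e, cons(pair(cons(b, e), cons(e, b)), b))))  →  pair(cons(0, e), g(pair(cons(b, 0), 0), pair(e, cons(pair(cons(b, e), cons(e, b)), b))))   [R4 at 2.1]
4. pair(cons(0, e), g(pair(cons(b, 0), 0), pair(e, cons(pair(cons(b, e), cons(e, b)), b))))  →  pair(cons(0, e), 0)   [R4 at 2]

Reduce t₂ = g(e, pair(g(cons(pair(0, 0), g(pair(pair(e, b), pair(0, 0)), g(pair(pair(0, e), 0), e))), 0), 0)):
1. g(e, pair(g(cons(pair(0, 0), g(pair(pair(e, b), pair(0, 0)), g(pair(pair(0, e), 0), e))), 0), 0))  →  e   [R6 at ε]

no — NF(t₁) = pair(cons(0, e), 0), NF(t₂) = e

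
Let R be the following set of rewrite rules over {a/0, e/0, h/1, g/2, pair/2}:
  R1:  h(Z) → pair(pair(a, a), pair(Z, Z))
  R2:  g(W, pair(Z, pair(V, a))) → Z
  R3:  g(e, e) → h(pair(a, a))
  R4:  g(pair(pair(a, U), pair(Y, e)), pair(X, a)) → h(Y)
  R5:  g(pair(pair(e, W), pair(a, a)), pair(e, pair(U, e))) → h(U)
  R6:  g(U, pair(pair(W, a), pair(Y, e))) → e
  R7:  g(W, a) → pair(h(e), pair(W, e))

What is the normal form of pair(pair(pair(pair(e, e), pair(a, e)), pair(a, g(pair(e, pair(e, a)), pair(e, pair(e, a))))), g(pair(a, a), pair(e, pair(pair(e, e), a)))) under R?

pair(pair(pair(pair(e, e), pair(a, e)), pair(a, e)), e)

1. pair(pair(pair(pair(e, e), pair(a, e)), pair(a, g(pair(e, pair(e, a)), pair(e, pair(e, a))))), g(pair(a, a), pair(e, pair(pair(e, e), a))))  →  pair(pair(pair(pair(e, e), pair(a, e)), pair(a, e)), g(pair(a, a), pair(e, pair(pair(e, e), a))))   [R2 at 1.2.2]
2. pair(pair(pair(pair(e, e), pair(a, e)), pair(a, e)), g(pair(a, a), pair(e, pair(pair(e, e), a))))  →  pair(pair(pair(pair(e, e), pair(a, e)), pair(a, e)), e)   [R2 at 2]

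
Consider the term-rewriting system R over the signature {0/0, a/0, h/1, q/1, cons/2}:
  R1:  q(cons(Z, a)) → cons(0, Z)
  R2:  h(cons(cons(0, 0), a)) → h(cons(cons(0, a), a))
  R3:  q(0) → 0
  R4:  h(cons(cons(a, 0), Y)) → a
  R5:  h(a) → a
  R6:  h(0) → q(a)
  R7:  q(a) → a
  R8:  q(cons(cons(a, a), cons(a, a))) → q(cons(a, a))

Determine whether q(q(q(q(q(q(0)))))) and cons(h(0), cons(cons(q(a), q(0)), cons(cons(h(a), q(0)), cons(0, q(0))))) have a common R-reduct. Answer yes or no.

Reduce t₁ = q(q(q(q(q(q(0)))))):
1. q(q(q(q(q(q(0))))))  →  q(q(q(q(q(0)))))   [R3 at 1.1.1.1.1]
2. q(q(q(q(q(0)))))  →  q(q(q(q(0))))   [R3 at 1.1.1.1]
3. q(q(q(q(0))))  →  q(q(q(0)))   [R3 at 1.1.1]
4. q(q(q(0)))  →  q(q(0))   [R3 at 1.1]
5. q(q(0))  →  q(0)   [R3 at 1]
6. q(0)  →  0   [R3 at ε]

Reduce t₂ = cons(h(0), cons(cons(q(a), q(0)), cons(cons(h(a), q(0)), cons(0, q(0))))):
1. cons(h(0), cons(cons(q(a), q(0)), cons(cons(h(a), q(0)), cons(0, q(0)))))  →  cons(q(a), cons(cons(q(a), q(0)), cons(cons(h(a), q(0)), cons(0, q(0)))))   [R6 at 1]
2. cons(q(a), cons(cons(q(a), q(0)), cons(cons(h(a), q(0)), cons(0, q(0)))))  →  cons(a, cons(cons(q(a), q(0)), cons(cons(h(a), q(0)), cons(0, q(0)))))   [R7 at 1]
3. cons(a, cons(cons(q(a), q(0)), cons(cons(h(a), q(0)), cons(0, q(0)))))  →  cons(a, cons(cons(a, q(0)), cons(cons(h(a), q(0)), cons(0, q(0)))))   [R7 at 2.1.1]
4. cons(a, cons(cons(a, q(0)), cons(cons(h(a), q(0)), cons(0, q(0)))))  →  cons(a, cons(cons(a, 0), cons(cons(h(a), q(0)), cons(0, q(0)))))   [R3 at 2.1.2]
5. cons(a, cons(cons(a, 0), cons(cons(h(a), q(0)), cons(0, q(0)))))  →  cons(a, cons(cons(a, 0), cons(cons(a, q(0)), cons(0, q(0)))))   [R5 at 2.2.1.1]
6. cons(a, cons(cons(a, 0), cons(cons(a, q(0)), cons(0, q(0)))))  →  cons(a, cons(cons(a, 0), cons(cons(a, 0), cons(0, q(0)))))   [R3 at 2.2.1.2]
7. cons(a, cons(cons(a, 0), cons(cons(a, 0), cons(0, q(0)))))  →  cons(a, cons(cons(a, 0), cons(cons(a, 0), cons(0, 0))))   [R3 at 2.2.2.2]

no — NF(t₁) = 0, NF(t₂) = cons(a, cons(cons(a, 0), cons(cons(a, 0), cons(0, 0))))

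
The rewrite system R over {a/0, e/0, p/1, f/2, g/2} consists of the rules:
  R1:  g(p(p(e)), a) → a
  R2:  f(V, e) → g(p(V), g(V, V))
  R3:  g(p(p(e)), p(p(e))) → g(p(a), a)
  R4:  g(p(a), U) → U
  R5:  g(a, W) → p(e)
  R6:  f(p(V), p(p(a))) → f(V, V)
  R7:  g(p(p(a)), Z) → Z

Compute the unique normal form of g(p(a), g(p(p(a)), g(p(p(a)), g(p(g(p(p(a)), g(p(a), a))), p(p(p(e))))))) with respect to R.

1. g(p(a), g(p(p(a)), g(p(p(a)), g(p(g(p(p(a)), g(p(a), a))), p(p(p(e)))))))  →  g(p(p(a)), g(p(p(a)), g(p(g(p(p(a)), g(p(a), a))), p(p(p(e))))))   [R4 at ε]
2. g(p(p(a)), g(p(p(a)), g(p(g(p(p(a)), g(p(a), a))), p(p(p(e))))))  →  g(p(p(a)), g(p(g(p(p(a)), g(p(a), a))), p(p(p(e)))))   [R7 at ε]
3. g(p(p(a)), g(p(g(p(p(a)), g(p(a), a))), p(p(p(e)))))  →  g(p(g(p(p(a)), g(p(a), a))), p(p(p(e))))   [R7 at ε]
4. g(p(g(p(p(a)), g(p(a), a))), p(p(p(e))))  →  g(p(g(p(a), a)), p(p(p(e))))   [R7 at 1.1]
5. g(p(g(p(a), a)), p(p(p(e))))  →  g(p(a), p(p(p(e))))   [R4 at 1.1]
6. g(p(a), p(p(p(e))))  →  p(p(p(e)))   [R4 at ε]

p(p(p(e)))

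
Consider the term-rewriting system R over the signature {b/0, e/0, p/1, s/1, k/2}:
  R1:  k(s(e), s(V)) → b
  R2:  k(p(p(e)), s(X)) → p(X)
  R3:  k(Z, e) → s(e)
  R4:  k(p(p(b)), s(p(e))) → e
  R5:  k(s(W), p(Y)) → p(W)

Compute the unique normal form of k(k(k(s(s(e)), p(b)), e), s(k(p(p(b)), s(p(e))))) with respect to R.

1. k(k(k(s(s(e)), p(b)), e), s(k(p(p(b)), s(p(e)))))  →  k(s(e), s(k(p(p(b)), s(p(e)))))   [R3 at 1]
2. k(s(e), s(k(p(p(b)), s(p(e)))))  →  b   [R1 at ε]

b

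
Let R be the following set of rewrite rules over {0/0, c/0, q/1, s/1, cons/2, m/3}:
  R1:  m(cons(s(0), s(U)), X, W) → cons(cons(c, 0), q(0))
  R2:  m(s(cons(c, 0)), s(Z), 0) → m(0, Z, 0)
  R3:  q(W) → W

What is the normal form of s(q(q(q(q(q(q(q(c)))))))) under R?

s(c)

1. s(q(q(q(q(q(q(q(c))))))))  →  s(q(q(q(q(q(q(c)))))))   [R3 at 1]
2. s(q(q(q(q(q(q(c)))))))  →  s(q(q(q(q(q(c))))))   [R3 at 1]
3. s(q(q(q(q(q(c))))))  →  s(q(q(q(q(c)))))   [R3 at 1]
4. s(q(q(q(q(c)))))  →  s(q(q(q(c))))   [R3 at 1]
5. s(q(q(q(c))))  →  s(q(q(c)))   [R3 at 1]
6. s(q(q(c)))  →  s(q(c))   [R3 at 1]
7. s(q(c))  →  s(c)   [R3 at 1]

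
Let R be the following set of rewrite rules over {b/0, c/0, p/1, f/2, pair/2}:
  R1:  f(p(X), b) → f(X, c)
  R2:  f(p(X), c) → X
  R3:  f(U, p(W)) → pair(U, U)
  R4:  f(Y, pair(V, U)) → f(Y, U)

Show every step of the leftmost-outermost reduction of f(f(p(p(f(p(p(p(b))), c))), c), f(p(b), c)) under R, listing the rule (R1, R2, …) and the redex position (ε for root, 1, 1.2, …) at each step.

1. f(f(p(p(f(p(p(p(b))), c))), c), f(p(b), c))  →  f(p(f(p(p(p(b))), c)), f(p(b), c))   [R2 at 1]
2. f(p(f(p(p(p(b))), c)), f(p(b), c))  →  f(p(p(p(b))), f(p(b), c))   [R2 at 1.1]
3. f(p(p(p(b))), f(p(b), c))  →  f(p(p(p(b))), b)   [R2 at 2]
4. f(p(p(p(b))), b)  →  f(p(p(b)), c)   [R1 at ε]
5. f(p(p(b)), c)  →  p(b)   [R2 at ε]

p(b)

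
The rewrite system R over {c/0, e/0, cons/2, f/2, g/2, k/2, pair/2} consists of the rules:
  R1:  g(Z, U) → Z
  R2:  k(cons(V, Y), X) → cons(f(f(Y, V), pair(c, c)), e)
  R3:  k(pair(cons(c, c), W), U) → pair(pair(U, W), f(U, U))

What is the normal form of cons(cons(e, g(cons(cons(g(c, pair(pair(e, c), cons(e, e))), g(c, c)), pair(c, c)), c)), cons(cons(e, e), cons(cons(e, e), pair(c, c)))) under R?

1. cons(cons(e, g(cons(cons(g(c, pair(pair(e, c), cons(e, e))), g(c, c)), pair(c, c)), c)), cons(cons(e, e), cons(cons(e, e), pair(c, c))))  →  cons(cons(e, cons(cons(g(c, pair(pair(e, c), cons(e, e))), g(c, c)), pair(c, c))), cons(cons(e, e), cons(cons(e, e), pair(c, c))))   [R1 at 1.2]
2. cons(cons(e, cons(cons(g(c, pair(pair(e, c), cons(e, e))), g(c, c)), pair(c, c))), cons(cons(e, e), cons(cons(e, e), pair(c, c))))  →  cons(cons(e, cons(cons(c, g(c, c)), pair(c, c))), cons(cons(e, e), cons(cons(e, e), pair(c, c))))   [R1 at 1.2.1.1]
3. cons(cons(e, cons(cons(c, g(c, c)), pair(c, c))), cons(cons(e, e), cons(cons(e, e), pair(c, c))))  →  cons(cons(e, cons(cons(c, c), pair(c, c))), cons(cons(e, e), cons(cons(e, e), pair(c, c))))   [R1 at 1.2.1.2]

cons(cons(e, cons(cons(c, c), pair(c, c))), cons(cons(e, e), cons(cons(e, e), pair(c, c))))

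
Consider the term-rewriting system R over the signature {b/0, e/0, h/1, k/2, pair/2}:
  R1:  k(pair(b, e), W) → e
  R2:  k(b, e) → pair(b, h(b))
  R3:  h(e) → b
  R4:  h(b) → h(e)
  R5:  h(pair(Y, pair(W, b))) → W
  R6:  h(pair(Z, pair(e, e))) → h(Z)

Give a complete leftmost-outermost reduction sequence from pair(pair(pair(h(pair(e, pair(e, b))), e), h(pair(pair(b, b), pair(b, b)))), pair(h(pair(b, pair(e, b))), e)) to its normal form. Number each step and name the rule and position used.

pair(pair(pair(e, e), b), pair(e, e))

1. pair(pair(pair(h(pair(e, pair(e, b))), e), h(pair(pair(b, b), pair(b, b)))), pair(h(pair(b, pair(e, b))), e))  →  pair(pair(pair(e, e), h(pair(pair(b, b), pair(b, b)))), pair(h(pair(b, pair(e, b))), e))   [R5 at 1.1.1]
2. pair(pair(pair(e, e), h(pair(pair(b, b), pair(b, b)))), pair(h(pair(b, pair(e, b))), e))  →  pair(pair(pair(e, e), b), pair(h(pair(b, pair(e, b))), e))   [R5 at 1.2]
3. pair(pair(pair(e, e), b), pair(h(pair(b, pair(e, b))), e))  →  pair(pair(pair(e, e), b), pair(e, e))   [R5 at 2.1]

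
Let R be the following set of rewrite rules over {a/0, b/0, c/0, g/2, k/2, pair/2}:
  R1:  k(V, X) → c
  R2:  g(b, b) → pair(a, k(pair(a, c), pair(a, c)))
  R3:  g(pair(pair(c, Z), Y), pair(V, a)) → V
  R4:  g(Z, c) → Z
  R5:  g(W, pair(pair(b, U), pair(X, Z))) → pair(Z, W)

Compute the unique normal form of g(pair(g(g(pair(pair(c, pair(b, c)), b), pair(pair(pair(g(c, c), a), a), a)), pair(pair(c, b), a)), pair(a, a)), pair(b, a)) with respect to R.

1. g(pair(g(g(pair(pair(c, pair(b, c)), b), pair(pair(pair(g(c, c), a), a), a)), pair(pair(c, b), a)), pair(a, a)), pair(b, a))  →  g(pair(g(pair(pair(g(c, c), a), a), pair(pair(c, b), a)), pair(a, a)), pair(b, a))   [R3 at 1.1.1]
2. g(pair(g(pair(pair(g(c, c), a), a), pair(pair(c, b), a)), pair(a, a)), pair(b, a))  →  g(pair(g(pair(pair(c, a), a), pair(pair(c, b), a)), pair(a, a)), pair(b, a))   [R4 at 1.1.1.1.1]
3. g(pair(g(pair(pair(c, a), a), pair(pair(c, b), a)), pair(a, a)), pair(b, a))  →  g(pair(pair(c, b), pair(a, a)), pair(b, a))   [R3 at 1.1]
4. g(pair(pair(c, b), pair(a, a)), pair(b, a))  →  b   [R3 at ε]

b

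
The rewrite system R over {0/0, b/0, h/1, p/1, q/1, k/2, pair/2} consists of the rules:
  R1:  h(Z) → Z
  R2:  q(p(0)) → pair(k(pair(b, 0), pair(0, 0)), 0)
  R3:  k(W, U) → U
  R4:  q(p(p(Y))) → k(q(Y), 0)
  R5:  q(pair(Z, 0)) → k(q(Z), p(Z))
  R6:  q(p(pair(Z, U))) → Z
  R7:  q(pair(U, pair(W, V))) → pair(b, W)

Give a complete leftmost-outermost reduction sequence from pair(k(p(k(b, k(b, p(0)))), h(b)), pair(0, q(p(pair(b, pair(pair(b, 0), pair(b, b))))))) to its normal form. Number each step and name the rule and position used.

pair(b, pair(0, b))

1. pair(k(p(k(b, k(b, p(0)))), h(b)), pair(0, q(p(pair(b, pair(pair(b, 0), pair(b, b)))))))  →  pair(h(b), pair(0, q(p(pair(b, pair(pair(b, 0), pair(b, b)))))))   [R3 at 1]
2. pair(h(b), pair(0, q(p(pair(b, pair(pair(b, 0), pair(b, b)))))))  →  pair(b, pair(0, q(p(pair(b, pair(pair(b, 0), pair(b, b)))))))   [R1 at 1]
3. pair(b, pair(0, q(p(pair(b, pair(pair(b, 0), pair(b, b)))))))  →  pair(b, pair(0, b))   [R6 at 2.2]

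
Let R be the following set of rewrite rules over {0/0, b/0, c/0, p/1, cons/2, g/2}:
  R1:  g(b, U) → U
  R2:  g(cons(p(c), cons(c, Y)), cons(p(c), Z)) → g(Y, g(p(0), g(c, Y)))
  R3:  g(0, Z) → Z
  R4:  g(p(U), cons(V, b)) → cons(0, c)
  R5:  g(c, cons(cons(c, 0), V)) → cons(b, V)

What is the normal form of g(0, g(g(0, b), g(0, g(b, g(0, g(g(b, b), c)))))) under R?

1. g(0, g(g(0, b), g(0, g(b, g(0, g(g(b, b), c))))))  →  g(g(0, b), g(0, g(b, g(0, g(g(b, b), c)))))   [R3 at ε]
2. g(g(0, b), g(0, g(b, g(0, g(g(b, b), c)))))  →  g(b, g(0, g(b, g(0, g(g(b, b), c)))))   [R3 at 1]
3. g(b, g(0, g(b, g(0, g(g(b, b), c)))))  →  g(0, g(b, g(0, g(g(b, b), c))))   [R1 at ε]
4. g(0, g(b, g(0, g(g(b, b), c))))  →  g(b, g(0, g(g(b, b), c)))   [R3 at ε]
5. g(b, g(0, g(g(b, b), c)))  →  g(0, g(g(b, b), c))   [R1 at ε]
6. g(0, g(g(b, b), c))  →  g(g(b, b), c)   [R3 at ε]
7. g(g(b, b), c)  →  g(b, c)   [R1 at 1]
8. g(b, c)  →  c   [R1 at ε]

c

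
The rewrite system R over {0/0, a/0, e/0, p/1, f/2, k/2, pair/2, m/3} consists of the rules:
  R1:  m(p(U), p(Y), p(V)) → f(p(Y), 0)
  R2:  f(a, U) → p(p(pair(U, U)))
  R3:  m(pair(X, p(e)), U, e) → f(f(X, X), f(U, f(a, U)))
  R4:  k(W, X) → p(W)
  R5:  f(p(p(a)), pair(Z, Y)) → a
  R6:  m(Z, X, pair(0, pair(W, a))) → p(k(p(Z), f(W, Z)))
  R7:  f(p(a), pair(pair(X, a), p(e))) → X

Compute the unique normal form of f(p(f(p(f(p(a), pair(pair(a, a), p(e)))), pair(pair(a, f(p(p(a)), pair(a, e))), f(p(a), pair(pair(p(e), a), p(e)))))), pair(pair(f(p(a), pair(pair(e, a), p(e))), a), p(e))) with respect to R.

e

1. f(p(f(p(f(p(a), pair(pair(a, a), p(e)))), pair(pair(a, f(p(p(a)), pair(a, e))), f(p(a), pair(pair(p(e), a), p(e)))))), pair(pair(f(p(a), pair(pair(e, a), p(e))), a), p(e)))  →  f(p(f(p(a), pair(pair(a, f(p(p(a)), pair(a, e))), f(p(a), pair(pair(p(e), a), p(e)))))), pair(pair(f(p(a), pair(pair(e, a), p(e))), a), p(e)))   [R7 at 1.1.1.1]
2. f(p(f(p(a), pair(pair(a, f(p(p(a)), pair(a, e))), f(p(a), pair(pair(p(e), a), p(e)))))), pair(pair(f(p(a), pair(pair(e, a), p(e))), a), p(e)))  →  f(p(f(p(a), pair(pair(a, a), f(p(a), pair(pair(p(e), a), p(e)))))), pair(pair(f(p(a), pair(pair(e, a), p(e))), a), p(e)))   [R5 at 1.1.2.1.2]
3. f(p(f(p(a), pair(pair(a, a), f(p(a), pair(pair(p(e), a), p(e)))))), pair(pair(f(p(a), pair(pair(e, a), p(e))), a), p(e)))  →  f(p(f(p(a), pair(pair(a, a), p(e)))), pair(pair(f(p(a), pair(pair(e, a), p(e))), a), p(e)))   [R7 at 1.1.2.2]
4. f(p(f(p(a), pair(pair(a, a), p(e)))), pair(pair(f(p(a), pair(pair(e, a), p(e))), a), p(e)))  →  f(p(a), pair(pair(f(p(a), pair(pair(e, a), p(e))), a), p(e)))   [R7 at 1.1]
5. f(p(a), pair(pair(f(p(a), pair(pair(e, a), p(e))), a), p(e)))  →  f(p(a), pair(pair(e, a), p(e)))   [R7 at ε]
6. f(p(a), pair(pair(e, a), p(e)))  →  e   [R7 at ε]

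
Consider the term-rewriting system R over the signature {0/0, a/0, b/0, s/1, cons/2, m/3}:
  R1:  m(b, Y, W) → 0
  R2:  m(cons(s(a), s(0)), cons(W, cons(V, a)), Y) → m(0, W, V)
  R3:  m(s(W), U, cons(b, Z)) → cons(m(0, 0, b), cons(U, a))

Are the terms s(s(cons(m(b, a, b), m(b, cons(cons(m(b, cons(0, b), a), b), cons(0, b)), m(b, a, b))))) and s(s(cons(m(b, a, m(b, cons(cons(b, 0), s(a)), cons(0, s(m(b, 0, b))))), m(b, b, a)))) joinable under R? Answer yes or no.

yes — NF(t₁) = s(s(cons(0, 0))), NF(t₂) = s(s(cons(0, 0)))

Reduce t₁ = s(s(cons(m(b, a, b), m(b, cons(cons(m(b, cons(0, b), a), b), cons(0, b)), m(b, a, b))))):
1. s(s(cons(m(b, a, b), m(b, cons(cons(m(b, cons(0, b), a), b), cons(0, b)), m(b, a, b)))))  →  s(s(cons(0, m(b, cons(cons(m(b, cons(0, b), a), b), cons(0, b)), m(b, a, b)))))   [R1 at 1.1.1]
2. s(s(cons(0, m(b, cons(cons(m(b, cons(0, b), a), b), cons(0, b)), m(b, a, b)))))  →  s(s(cons(0, 0)))   [R1 at 1.1.2]

Reduce t₂ = s(s(cons(m(b, a, m(b, cons(cons(b, 0), s(a)), cons(0, s(m(b, 0, b))))), m(b, b, a)))):
1. s(s(cons(m(b, a, m(b, cons(cons(b, 0), s(a)), cons(0, s(m(b, 0, b))))), m(b, b, a))))  →  s(s(cons(0, m(b, b, a))))   [R1 at 1.1.1]
2. s(s(cons(0, m(b, b, a))))  →  s(s(cons(0, 0)))   [R1 at 1.1.2]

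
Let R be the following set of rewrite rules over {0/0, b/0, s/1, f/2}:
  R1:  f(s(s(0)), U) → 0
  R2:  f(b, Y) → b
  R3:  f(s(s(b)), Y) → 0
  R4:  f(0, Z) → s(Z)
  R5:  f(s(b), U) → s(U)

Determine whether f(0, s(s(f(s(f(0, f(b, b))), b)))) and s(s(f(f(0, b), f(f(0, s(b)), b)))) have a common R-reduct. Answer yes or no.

Reduce t₁ = f(0, s(s(f(s(f(0, f(b, b))), b)))):
1. f(0, s(s(f(s(f(0, f(b, b))), b))))  →  s(s(s(f(s(f(0, f(b, b))), b))))   [R4 at ε]
2. s(s(s(f(s(f(0, f(b, b))), b))))  →  s(s(s(f(s(s(f(b, b))), b))))   [R4 at 1.1.1.1.1]
3. s(s(s(f(s(s(f(b, b))), b))))  →  s(s(s(f(s(s(b)), b))))   [R2 at 1.1.1.1.1.1]
4. s(s(s(f(s(s(b)), b))))  →  s(s(s(0)))   [R3 at 1.1.1]

Reduce t₂ = s(s(f(f(0, b), f(f(0, s(b)), b)))):
1. s(s(f(f(0, b), f(f(0, s(b)), b))))  →  s(s(f(s(b), f(f(0, s(b)), b))))   [R4 at 1.1.1]
2. s(s(f(s(b), f(f(0, s(b)), b))))  →  s(s(s(f(f(0, s(b)), b))))   [R5 at 1.1]
3. s(s(s(f(f(0, s(b)), b))))  →  s(s(s(f(s(s(b)), b))))   [R4 at 1.1.1.1]
4. s(s(s(f(s(s(b)), b))))  →  s(s(s(0)))   [R3 at 1.1.1]

yes — NF(t₁) = s(s(s(0))), NF(t₂) = s(s(s(0)))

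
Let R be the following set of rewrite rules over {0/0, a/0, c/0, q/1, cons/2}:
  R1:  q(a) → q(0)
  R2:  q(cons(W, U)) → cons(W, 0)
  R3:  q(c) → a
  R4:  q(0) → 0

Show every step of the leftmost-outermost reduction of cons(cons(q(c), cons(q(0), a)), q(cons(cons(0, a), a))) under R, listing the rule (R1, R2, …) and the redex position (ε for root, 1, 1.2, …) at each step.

1. cons(cons(q(c), cons(q(0), a)), q(cons(cons(0, a), a)))  →  cons(cons(a, cons(q(0), a)), q(cons(cons(0, a), a)))   [R3 at 1.1]
2. cons(cons(a, cons(q(0), a)), q(cons(cons(0, a), a)))  →  cons(cons(a, cons(0, a)), q(cons(cons(0, a), a)))   [R4 at 1.2.1]
3. cons(cons(a, cons(0, a)), q(cons(cons(0, a), a)))  →  cons(cons(a, cons(0, a)), cons(cons(0, a), 0))   [R2 at 2]

cons(cons(a, cons(0, a)), cons(cons(0, a), 0))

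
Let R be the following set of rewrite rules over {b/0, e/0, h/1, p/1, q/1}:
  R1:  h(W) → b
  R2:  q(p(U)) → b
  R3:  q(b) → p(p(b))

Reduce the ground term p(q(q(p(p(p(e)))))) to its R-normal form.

p(p(p(b)))

1. p(q(q(p(p(p(e))))))  →  p(q(b))   [R2 at 1.1]
2. p(q(b))  →  p(p(p(b)))   [R3 at 1]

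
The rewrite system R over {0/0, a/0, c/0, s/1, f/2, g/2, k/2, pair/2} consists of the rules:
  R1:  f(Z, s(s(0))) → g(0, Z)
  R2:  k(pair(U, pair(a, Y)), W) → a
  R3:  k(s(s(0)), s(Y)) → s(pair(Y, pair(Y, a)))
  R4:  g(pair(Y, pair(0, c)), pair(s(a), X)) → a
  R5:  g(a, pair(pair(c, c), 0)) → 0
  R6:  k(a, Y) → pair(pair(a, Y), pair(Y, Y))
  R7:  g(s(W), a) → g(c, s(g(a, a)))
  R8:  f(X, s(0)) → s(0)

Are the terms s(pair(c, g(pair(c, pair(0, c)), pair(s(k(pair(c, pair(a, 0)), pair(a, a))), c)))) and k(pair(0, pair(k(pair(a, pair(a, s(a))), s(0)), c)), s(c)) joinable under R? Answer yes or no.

no — NF(t₁) = s(pair(c, a)), NF(t₂) = a

Reduce t₁ = s(pair(c, g(pair(c, pair(0, c)), pair(s(k(pair(c, pair(a, 0)), pair(a, a))), c)))):
1. s(pair(c, g(pair(c, pair(0, c)), pair(s(k(pair(c, pair(a, 0)), pair(a, a))), c))))  →  s(pair(c, g(pair(c, pair(0, c)), pair(s(a), c))))   [R2 at 1.2.2.1.1]
2. s(pair(c, g(pair(c, pair(0, c)), pair(s(a), c))))  →  s(pair(c, a))   [R4 at 1.2]

Reduce t₂ = k(pair(0, pair(k(pair(a, pair(a, s(a))), s(0)), c)), s(c)):
1. k(pair(0, pair(k(pair(a, pair(a, s(a))), s(0)), c)), s(c))  →  k(pair(0, pair(a, c)), s(c))   [R2 at 1.2.1]
2. k(pair(0, pair(a, c)), s(c))  →  a   [R2 at ε]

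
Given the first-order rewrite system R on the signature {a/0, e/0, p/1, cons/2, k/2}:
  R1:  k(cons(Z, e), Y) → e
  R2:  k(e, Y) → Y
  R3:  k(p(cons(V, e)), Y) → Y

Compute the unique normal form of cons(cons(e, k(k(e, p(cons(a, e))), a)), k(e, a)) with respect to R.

cons(cons(e, a), a)

1. cons(cons(e, k(k(e, p(cons(a, e))), a)), k(e, a))  →  cons(cons(e, k(p(cons(a, e)), a)), k(e, a))   [R2 at 1.2.1]
2. cons(cons(e, k(p(cons(a, e)), a)), k(e, a))  →  cons(cons(e, a), k(e, a))   [R3 at 1.2]
3. cons(cons(e, a), k(e, a))  →  cons(cons(e, a), a)   [R2 at 2]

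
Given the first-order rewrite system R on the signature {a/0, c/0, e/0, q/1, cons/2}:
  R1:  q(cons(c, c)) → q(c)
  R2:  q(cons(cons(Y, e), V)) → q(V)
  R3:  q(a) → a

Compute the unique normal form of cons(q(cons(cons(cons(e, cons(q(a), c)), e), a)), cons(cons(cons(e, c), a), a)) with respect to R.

cons(a, cons(cons(cons(e, c), a), a))

1. cons(q(cons(cons(cons(e, cons(q(a), c)), e), a)), cons(cons(cons(e, c), a), a))  →  cons(q(a), cons(cons(cons(e, c), a), a))   [R2 at 1]
2. cons(q(a), cons(cons(cons(e, c), a), a))  →  cons(a, cons(cons(cons(e, c), a), a))   [R3 at 1]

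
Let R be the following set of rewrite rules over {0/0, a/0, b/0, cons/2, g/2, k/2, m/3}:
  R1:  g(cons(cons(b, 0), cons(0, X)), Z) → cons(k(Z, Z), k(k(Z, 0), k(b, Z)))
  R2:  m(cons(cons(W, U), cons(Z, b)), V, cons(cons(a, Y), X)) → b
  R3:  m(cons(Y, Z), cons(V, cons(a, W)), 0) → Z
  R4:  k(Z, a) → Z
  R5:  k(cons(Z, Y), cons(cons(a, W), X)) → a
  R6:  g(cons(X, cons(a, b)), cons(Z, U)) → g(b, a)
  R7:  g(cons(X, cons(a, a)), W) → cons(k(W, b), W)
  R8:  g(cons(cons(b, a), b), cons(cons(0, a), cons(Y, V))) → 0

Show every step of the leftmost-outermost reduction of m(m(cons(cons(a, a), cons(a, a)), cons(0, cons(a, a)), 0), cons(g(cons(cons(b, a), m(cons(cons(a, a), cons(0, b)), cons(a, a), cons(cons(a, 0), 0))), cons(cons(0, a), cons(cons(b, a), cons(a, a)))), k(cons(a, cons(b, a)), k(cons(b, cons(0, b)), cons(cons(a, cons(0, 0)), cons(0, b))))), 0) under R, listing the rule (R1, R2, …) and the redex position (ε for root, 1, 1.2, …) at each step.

a

1. m(m(cons(cons(a, a), cons(a, a)), cons(0, cons(a, a)), 0), cons(g(cons(cons(b, a), m(cons(cons(a, a), cons(0, b)), cons(a, a), cons(cons(a, 0), 0))), cons(cons(0, a), cons(cons(b, a), cons(a, a)))), k(cons(a, cons(b, a)), k(cons(b, cons(0, b)), cons(cons(a, cons(0, 0)), cons(0, b))))), 0)  →  m(cons(a, a), cons(g(cons(cons(b, a), m(cons(cons(a, a), cons(0, b)), cons(a, a), cons(cons(a, 0), 0))), cons(cons(0, a), cons(cons(b, a), cons(a, a)))), k(cons(a, cons(b, a)), k(cons(b, cons(0, b)), cons(cons(a, cons(0, 0)), cons(0, b))))), 0)   [R3 at 1]
2. m(cons(a, a), cons(g(cons(cons(b, a), m(cons(cons(a, a), cons(0, b)), cons(a, a), cons(cons(a, 0), 0))), cons(cons(0, a), cons(cons(b, a), cons(a, a)))), k(cons(a, cons(b, a)), k(cons(b, cons(0, b)), cons(cons(a, cons(0, 0)), cons(0, b))))), 0)  →  m(cons(a, a), cons(g(cons(cons(b, a), b), cons(cons(0, a), cons(cons(b, a), cons(a, a)))), k(cons(a, cons(b, a)), k(cons(b, cons(0, b)), cons(cons(a, cons(0, 0)), cons(0, b))))), 0)   [R2 at 2.1.1.2]
3. m(cons(a, a), cons(g(cons(cons(b, a), b), cons(cons(0, a), cons(cons(b, a), cons(a, a)))), k(cons(a, cons(b, a)), k(cons(b, cons(0, b)), cons(cons(a, cons(0, 0)), cons(0, b))))), 0)  →  m(cons(a, a), cons(0, k(cons(a, cons(b, a)), k(cons(b, cons(0, b)), cons(cons(a, cons(0, 0)), cons(0, b))))), 0)   [R8 at 2.1]
4. m(cons(a, a), cons(0, k(cons(a, cons(b, a)), k(cons(b, cons(0, b)), cons(cons(a, cons(0, 0)), cons(0, b))))), 0)  →  m(cons(a, a), cons(0, k(cons(a, cons(b, a)), a)), 0)   [R5 at 2.2.2]
5. m(cons(a, a), cons(0, k(cons(a, cons(b, a)), a)), 0)  →  m(cons(a, a), cons(0, cons(a, cons(b, a))), 0)   [R4 at 2.2]
6. m(cons(a, a), cons(0, cons(a, cons(b, a))), 0)  →  a   [R3 at ε]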